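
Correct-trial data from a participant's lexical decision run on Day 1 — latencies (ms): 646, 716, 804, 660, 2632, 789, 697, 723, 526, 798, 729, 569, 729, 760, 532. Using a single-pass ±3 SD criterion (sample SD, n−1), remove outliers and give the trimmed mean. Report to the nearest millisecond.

n = 15, ΣRT = 12310, M = 820.667
Σ(x−M)² = 3628811.33; s = √(3628811.33/14) = 509.118
Cutoffs: 820.667 ± 3·509.118 → [-706.7, 2348.0]
Outside: 2632 → excluded.
Retained (n=14): Σ = 9678, mean = 9678/14 = 691.286

691 ms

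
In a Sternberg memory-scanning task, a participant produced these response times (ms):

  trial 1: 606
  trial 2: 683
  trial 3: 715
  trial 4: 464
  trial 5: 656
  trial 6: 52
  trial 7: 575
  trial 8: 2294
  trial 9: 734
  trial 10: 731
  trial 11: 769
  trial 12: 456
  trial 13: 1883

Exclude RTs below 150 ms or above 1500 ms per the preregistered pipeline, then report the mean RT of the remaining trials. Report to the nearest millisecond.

639 ms

Excluded: 52, 1883, 2294
Retained (n=10): Σ = 6389
Mean = 6389/10 = 638.9000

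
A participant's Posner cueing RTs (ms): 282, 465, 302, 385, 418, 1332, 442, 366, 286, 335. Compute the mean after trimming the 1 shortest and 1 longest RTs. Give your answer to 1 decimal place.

374.9 ms

Sorted: 282, 286, 302, 335, 366, 385, 418, 442, 465, 1332
Drop lowest 1 (282) and highest 1 (1332)
Remaining (n=8): Σ = 2999, mean = 2999/8 = 374.875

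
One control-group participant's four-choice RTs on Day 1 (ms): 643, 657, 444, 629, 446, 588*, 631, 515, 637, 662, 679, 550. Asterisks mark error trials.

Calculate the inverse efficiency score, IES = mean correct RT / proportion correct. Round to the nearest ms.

Correct trials (n=11): 643, 657, 444, 629, 446, 631, 515, 637, 662, 679, 550
Mean correct RT = 6493/11 = 590.2727 ms
Proportion correct = 11/12
IES = 590.2727 / (11/12) = 643.934 ms

644 ms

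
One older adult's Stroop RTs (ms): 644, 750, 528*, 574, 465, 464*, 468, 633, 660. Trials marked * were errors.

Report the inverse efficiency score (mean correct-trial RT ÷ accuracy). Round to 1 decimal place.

Correct trials (n=7): 644, 750, 574, 465, 468, 633, 660
Mean correct RT = 4194/7 = 599.1429 ms
Proportion correct = 7/9
IES = 599.1429 / (7/9) = 770.327 ms

770.3 ms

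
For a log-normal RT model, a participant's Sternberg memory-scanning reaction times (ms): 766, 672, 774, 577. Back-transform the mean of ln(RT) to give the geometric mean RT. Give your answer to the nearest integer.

692 ms

ln(RT): 6.6412, 6.5103, 6.6516, 6.3578
Mean ln(RT) = 26.1609/4 = 6.54021
Geometric mean = exp(6.54021) = 692.43 ms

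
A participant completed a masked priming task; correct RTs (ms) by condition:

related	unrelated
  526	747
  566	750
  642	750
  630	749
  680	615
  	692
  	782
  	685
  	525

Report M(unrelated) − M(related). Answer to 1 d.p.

90.6 ms

M(related) = 3044/5 = 608.800
M(unrelated) = 6295/9 = 699.444
Difference = 699.444 − 608.800 = 90.644 ms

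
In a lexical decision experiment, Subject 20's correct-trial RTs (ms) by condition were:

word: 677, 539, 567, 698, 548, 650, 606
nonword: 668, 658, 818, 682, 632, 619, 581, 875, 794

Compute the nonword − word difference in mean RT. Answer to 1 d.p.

M(word) = 4285/7 = 612.143
M(nonword) = 6327/9 = 703.000
Difference = 703.000 − 612.143 = 90.857 ms

90.9 ms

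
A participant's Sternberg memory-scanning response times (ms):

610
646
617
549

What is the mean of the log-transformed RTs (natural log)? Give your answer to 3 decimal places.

6.404

ln(RT): 6.4135, 6.4708, 6.4249, 6.3081
Σ ln(RT) = 25.6172
Mean = 25.6172/4 = 6.40431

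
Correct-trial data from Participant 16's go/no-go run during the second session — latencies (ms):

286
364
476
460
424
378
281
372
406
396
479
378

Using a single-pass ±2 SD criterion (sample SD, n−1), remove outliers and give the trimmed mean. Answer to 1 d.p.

n = 12, ΣRT = 4700, M = 391.667
Σ(x−M)² = 45616.67; s = √(45616.67/11) = 64.397
Cutoffs: 391.667 ± 2·64.397 → [262.9, 520.5]
No RTs fall outside the cutoffs; all 12 retained. Mean = 4700/12 = 391.667

391.7 ms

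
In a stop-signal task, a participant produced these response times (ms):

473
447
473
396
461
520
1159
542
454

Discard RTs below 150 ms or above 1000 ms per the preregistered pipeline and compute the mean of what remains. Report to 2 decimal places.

Excluded: 1159
Retained (n=8): Σ = 3766
Mean = 3766/8 = 470.7500

470.75 ms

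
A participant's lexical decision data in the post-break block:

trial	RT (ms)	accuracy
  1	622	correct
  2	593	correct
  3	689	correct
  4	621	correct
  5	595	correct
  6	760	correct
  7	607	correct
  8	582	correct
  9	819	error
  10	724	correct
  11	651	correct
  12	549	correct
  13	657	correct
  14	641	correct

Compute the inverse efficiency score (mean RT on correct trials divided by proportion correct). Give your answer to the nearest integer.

687 ms

Correct trials (n=13): 622, 593, 689, 621, 595, 760, 607, 582, 724, 651, 549, 657, 641
Mean correct RT = 8291/13 = 637.7692 ms
Proportion correct = 13/14
IES = 637.7692 / (13/14) = 686.828 ms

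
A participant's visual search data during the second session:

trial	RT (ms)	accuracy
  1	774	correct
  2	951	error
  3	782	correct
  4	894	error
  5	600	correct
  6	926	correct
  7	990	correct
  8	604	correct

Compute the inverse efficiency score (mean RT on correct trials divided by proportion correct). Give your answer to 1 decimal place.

Correct trials (n=6): 774, 782, 600, 926, 990, 604
Mean correct RT = 4676/6 = 779.3333 ms
Proportion correct = 6/8
IES = 779.3333 / (6/8) = 1039.111 ms

1039.1 ms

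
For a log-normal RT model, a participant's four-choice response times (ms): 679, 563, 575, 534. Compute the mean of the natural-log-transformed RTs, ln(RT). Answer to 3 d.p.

ln(RT): 6.5206, 6.3333, 6.3544, 6.2804
Σ ln(RT) = 25.4887
Mean = 25.4887/4 = 6.37217

6.372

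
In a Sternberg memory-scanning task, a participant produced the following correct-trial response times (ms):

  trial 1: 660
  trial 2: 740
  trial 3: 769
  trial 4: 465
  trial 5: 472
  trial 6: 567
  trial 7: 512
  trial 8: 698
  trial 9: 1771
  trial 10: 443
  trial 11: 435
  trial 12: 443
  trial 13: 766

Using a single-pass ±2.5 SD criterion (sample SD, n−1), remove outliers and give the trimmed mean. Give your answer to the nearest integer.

581 ms

n = 13, ΣRT = 8741, M = 672.385
Σ(x−M)² = 1512013.08; s = √(1512013.08/12) = 354.966
Cutoffs: 672.385 ± 2.5·354.966 → [-215.0, 1559.8]
Outside: 1771 → excluded.
Retained (n=12): Σ = 6970, mean = 6970/12 = 580.833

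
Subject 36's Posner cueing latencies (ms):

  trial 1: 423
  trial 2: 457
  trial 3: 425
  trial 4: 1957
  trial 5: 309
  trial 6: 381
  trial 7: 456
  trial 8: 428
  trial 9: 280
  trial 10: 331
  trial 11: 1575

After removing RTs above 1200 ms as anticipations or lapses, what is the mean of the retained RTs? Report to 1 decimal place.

Excluded: 1575, 1957
Retained (n=9): Σ = 3490
Mean = 3490/9 = 387.7778

387.8 ms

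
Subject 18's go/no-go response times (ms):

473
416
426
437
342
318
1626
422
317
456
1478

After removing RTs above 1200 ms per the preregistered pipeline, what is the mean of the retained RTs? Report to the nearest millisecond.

Excluded: 1478, 1626
Retained (n=9): Σ = 3607
Mean = 3607/9 = 400.7778

401 ms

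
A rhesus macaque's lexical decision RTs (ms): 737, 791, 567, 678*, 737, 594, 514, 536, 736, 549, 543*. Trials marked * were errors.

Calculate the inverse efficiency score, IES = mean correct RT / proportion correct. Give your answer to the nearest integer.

Correct trials (n=9): 737, 791, 567, 737, 594, 514, 536, 736, 549
Mean correct RT = 5761/9 = 640.1111 ms
Proportion correct = 9/11
IES = 640.1111 / (9/11) = 782.358 ms

782 ms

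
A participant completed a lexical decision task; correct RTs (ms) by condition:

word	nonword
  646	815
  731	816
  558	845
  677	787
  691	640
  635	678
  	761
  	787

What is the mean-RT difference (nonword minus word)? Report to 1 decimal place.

109.8 ms

M(word) = 3938/6 = 656.333
M(nonword) = 6129/8 = 766.125
Difference = 766.125 − 656.333 = 109.792 ms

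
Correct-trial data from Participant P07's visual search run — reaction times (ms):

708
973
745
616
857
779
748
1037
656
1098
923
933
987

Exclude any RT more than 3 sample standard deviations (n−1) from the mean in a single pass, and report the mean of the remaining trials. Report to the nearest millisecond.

n = 13, ΣRT = 11060, M = 850.769
Σ(x−M)² = 281656.31; s = √(281656.31/12) = 153.204
Cutoffs: 850.769 ± 3·153.204 → [391.2, 1310.4]
No RTs fall outside the cutoffs; all 13 retained. Mean = 11060/13 = 850.769

851 ms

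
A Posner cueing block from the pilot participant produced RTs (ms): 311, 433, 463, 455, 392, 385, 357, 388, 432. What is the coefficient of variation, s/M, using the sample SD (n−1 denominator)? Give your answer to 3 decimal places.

n = 9, Σ = 3616, M = 401.7778
Σ(x−M)² = 19281.556; s = √(19281.556/8) = 49.0937
CV = 49.0937 / 401.7778 = 0.12219

0.122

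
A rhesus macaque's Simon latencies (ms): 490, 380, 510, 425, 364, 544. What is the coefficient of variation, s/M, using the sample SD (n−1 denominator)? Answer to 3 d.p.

0.162

n = 6, Σ = 2713, M = 452.1667
Σ(x−M)² = 26928.833; s = √(26928.833/5) = 73.3878
CV = 73.3878 / 452.1667 = 0.16230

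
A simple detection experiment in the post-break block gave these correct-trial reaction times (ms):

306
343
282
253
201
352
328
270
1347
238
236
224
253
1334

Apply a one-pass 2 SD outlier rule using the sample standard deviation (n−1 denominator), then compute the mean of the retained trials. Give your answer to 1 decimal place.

273.8 ms

n = 14, ΣRT = 5967, M = 426.214
Σ(x−M)² = 1976876.36; s = √(1976876.36/13) = 389.958
Cutoffs: 426.214 ± 2·389.958 → [-353.7, 1206.1]
Outside: 1334, 1347 → excluded.
Retained (n=12): Σ = 3286, mean = 3286/12 = 273.833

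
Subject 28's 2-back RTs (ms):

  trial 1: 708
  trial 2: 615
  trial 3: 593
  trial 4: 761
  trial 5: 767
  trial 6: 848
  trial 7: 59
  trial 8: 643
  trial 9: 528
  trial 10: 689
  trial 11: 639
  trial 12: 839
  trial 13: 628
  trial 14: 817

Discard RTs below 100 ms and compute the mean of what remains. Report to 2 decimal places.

Excluded: 59
Retained (n=13): Σ = 9075
Mean = 9075/13 = 698.0769

698.08 ms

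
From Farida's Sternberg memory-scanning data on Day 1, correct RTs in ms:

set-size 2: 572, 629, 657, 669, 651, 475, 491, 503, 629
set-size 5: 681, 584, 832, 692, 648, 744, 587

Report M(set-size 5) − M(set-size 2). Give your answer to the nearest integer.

95 ms

M(set-size 2) = 5276/9 = 586.222
M(set-size 5) = 4768/7 = 681.143
Difference = 681.143 − 586.222 = 94.921 ms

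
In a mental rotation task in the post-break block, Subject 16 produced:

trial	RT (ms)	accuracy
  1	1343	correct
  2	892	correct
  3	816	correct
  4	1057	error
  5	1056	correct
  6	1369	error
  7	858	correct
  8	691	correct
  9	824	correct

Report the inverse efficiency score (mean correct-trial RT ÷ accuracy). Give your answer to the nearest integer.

Correct trials (n=7): 1343, 892, 816, 1056, 858, 691, 824
Mean correct RT = 6480/7 = 925.7143 ms
Proportion correct = 7/9
IES = 925.7143 / (7/9) = 1190.204 ms

1190 ms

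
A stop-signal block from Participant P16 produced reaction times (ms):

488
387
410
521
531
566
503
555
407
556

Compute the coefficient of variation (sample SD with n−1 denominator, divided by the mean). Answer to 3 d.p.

0.137

n = 10, Σ = 4924, M = 492.4000
Σ(x−M)² = 41012.400; s = √(41012.400/9) = 67.5051
CV = 67.5051 / 492.4000 = 0.13709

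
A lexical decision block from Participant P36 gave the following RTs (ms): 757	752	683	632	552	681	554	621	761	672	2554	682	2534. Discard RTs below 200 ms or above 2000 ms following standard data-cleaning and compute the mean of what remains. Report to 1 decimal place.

667.9 ms

Excluded: 2534, 2554
Retained (n=11): Σ = 7347
Mean = 7347/11 = 667.9091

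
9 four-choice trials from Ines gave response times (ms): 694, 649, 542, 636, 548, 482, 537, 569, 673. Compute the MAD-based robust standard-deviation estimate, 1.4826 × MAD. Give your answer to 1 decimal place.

Sorted: 482, 537, 542, 548, 569, 636, 649, 673, 694 → median = 569
|x − 569| sorted: 0, 21, 27, 32, 67, 80, 87, 104, 125 → MAD = 67
Robust SD ≈ 1.4826 × 67 = 99.334

99.3 ms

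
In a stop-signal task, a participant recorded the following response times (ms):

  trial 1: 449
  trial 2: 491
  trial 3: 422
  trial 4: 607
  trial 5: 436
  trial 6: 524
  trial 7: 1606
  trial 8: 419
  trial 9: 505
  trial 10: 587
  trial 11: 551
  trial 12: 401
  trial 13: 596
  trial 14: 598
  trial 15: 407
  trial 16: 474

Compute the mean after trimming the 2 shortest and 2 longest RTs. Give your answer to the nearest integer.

Sorted: 401, 407, 419, 422, 436, 449, 474, 491, 505, 524, 551, 587, 596, 598, 607, 1606
Drop lowest 2 (401, 407) and highest 2 (607, 1606)
Remaining (n=12): Σ = 6052, mean = 6052/12 = 504.333

504 ms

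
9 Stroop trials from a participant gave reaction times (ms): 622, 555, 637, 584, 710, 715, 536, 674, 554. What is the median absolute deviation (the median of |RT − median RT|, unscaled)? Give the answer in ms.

67 ms

Sorted: 536, 554, 555, 584, 622, 637, 674, 710, 715 → median = 622
|x − 622|: 0, 67, 15, 38, 88, 93, 86, 52, 68
Sorted deviations: 0, 15, 38, 52, 67, 68, 86, 88, 93 → MAD = 67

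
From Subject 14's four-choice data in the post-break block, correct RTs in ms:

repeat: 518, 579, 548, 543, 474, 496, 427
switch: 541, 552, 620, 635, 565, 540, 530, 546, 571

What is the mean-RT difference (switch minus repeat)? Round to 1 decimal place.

M(repeat) = 3585/7 = 512.143
M(switch) = 5100/9 = 566.667
Difference = 566.667 − 512.143 = 54.524 ms

54.5 ms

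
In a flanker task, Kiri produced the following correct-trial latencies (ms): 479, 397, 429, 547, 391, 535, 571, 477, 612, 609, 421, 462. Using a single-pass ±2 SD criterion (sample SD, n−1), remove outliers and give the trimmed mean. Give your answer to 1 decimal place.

n = 12, ΣRT = 5930, M = 494.167
Σ(x−M)² = 68677.67; s = √(68677.67/11) = 79.015
Cutoffs: 494.167 ± 2·79.015 → [336.1, 652.2]
No RTs fall outside the cutoffs; all 12 retained. Mean = 5930/12 = 494.167

494.2 ms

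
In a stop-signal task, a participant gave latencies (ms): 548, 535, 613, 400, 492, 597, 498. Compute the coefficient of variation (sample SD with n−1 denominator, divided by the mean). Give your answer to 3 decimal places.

n = 7, Σ = 3683, M = 526.1429
Σ(x−M)² = 30990.857; s = √(30990.857/6) = 71.8689
CV = 71.8689 / 526.1429 = 0.13660

0.137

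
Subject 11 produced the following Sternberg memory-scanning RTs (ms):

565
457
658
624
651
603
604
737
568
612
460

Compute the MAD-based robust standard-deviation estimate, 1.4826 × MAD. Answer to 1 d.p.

Sorted: 457, 460, 565, 568, 603, 604, 612, 624, 651, 658, 737 → median = 604
|x − 604| sorted: 0, 1, 8, 20, 36, 39, 47, 54, 133, 144, 147 → MAD = 39
Robust SD ≈ 1.4826 × 39 = 57.821

57.8 ms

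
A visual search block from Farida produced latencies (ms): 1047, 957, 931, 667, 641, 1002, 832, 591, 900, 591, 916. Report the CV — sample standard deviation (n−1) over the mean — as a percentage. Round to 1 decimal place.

n = 11, Σ = 9075, M = 825.0000
Σ(x−M)² = 291560.000; s = √(291560.000/10) = 170.7513
CV = 170.7513 / 825.0000 = 0.20697 = 20.697%

20.7%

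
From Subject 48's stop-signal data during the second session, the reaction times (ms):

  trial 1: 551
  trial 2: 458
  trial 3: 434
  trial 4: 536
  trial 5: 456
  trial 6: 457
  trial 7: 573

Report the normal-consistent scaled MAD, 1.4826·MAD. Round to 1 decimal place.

35.6 ms

Sorted: 434, 456, 457, 458, 536, 551, 573 → median = 458
|x − 458| sorted: 0, 1, 2, 24, 78, 93, 115 → MAD = 24
Robust SD ≈ 1.4826 × 24 = 35.582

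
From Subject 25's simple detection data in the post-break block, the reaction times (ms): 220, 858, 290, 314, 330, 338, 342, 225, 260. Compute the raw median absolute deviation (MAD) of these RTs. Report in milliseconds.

28 ms

Sorted: 220, 225, 260, 290, 314, 330, 338, 342, 858 → median = 314
|x − 314|: 94, 544, 24, 0, 16, 24, 28, 89, 54
Sorted deviations: 0, 16, 24, 24, 28, 54, 89, 94, 544 → MAD = 28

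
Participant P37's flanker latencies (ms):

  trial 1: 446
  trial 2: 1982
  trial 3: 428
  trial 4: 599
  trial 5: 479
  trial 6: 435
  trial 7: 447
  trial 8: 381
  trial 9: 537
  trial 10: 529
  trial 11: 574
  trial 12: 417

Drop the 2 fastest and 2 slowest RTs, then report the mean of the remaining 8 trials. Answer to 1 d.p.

Sorted: 381, 417, 428, 435, 446, 447, 479, 529, 537, 574, 599, 1982
Drop lowest 2 (381, 417) and highest 2 (599, 1982)
Remaining (n=8): Σ = 3875, mean = 3875/8 = 484.375

484.4 ms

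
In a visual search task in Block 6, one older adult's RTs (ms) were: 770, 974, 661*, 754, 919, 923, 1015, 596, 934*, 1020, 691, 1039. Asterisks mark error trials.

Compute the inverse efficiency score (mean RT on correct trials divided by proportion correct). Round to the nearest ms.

Correct trials (n=10): 770, 974, 754, 919, 923, 1015, 596, 1020, 691, 1039
Mean correct RT = 8701/10 = 870.1000 ms
Proportion correct = 10/12
IES = 870.1000 / (10/12) = 1044.120 ms

1044 ms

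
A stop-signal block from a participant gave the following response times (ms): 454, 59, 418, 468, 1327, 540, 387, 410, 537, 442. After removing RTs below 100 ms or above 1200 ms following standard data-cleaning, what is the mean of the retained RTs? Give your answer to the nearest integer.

457 ms

Excluded: 59, 1327
Retained (n=8): Σ = 3656
Mean = 3656/8 = 457.0000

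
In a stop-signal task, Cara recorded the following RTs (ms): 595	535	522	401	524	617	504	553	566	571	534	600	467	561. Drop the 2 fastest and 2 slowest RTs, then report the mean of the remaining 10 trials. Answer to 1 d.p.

Sorted: 401, 467, 504, 522, 524, 534, 535, 553, 561, 566, 571, 595, 600, 617
Drop lowest 2 (401, 467) and highest 2 (600, 617)
Remaining (n=10): Σ = 5465, mean = 5465/10 = 546.500

546.5 ms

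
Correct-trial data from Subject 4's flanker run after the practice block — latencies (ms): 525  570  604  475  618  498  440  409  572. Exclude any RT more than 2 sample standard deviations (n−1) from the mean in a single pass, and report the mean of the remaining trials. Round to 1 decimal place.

523.4 ms

n = 9, ΣRT = 4711, M = 523.444
Σ(x−M)² = 43012.22; s = √(43012.22/8) = 73.325
Cutoffs: 523.444 ± 2·73.325 → [376.8, 670.1]
No RTs fall outside the cutoffs; all 9 retained. Mean = 4711/9 = 523.444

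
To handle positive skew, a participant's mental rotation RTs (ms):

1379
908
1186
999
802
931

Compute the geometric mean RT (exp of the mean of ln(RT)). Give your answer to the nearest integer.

1017 ms

ln(RT): 7.2291, 6.8112, 7.0783, 6.9068, 6.6871, 6.8363
Mean ln(RT) = 41.5488/6 = 6.92480
Geometric mean = exp(6.92480) = 1017.19 ms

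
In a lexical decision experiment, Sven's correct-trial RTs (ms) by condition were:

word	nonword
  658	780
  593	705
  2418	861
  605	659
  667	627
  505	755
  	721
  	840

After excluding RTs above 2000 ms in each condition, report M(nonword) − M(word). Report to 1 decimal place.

word: exclude 2418
M(word) = 3028/5 = 605.600
M(nonword) = 5948/8 = 743.500
Difference = 743.500 − 605.600 = 137.900 ms

137.9 ms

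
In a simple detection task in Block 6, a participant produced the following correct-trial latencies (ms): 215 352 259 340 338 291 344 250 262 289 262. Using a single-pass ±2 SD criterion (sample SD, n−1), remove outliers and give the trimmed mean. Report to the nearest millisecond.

n = 11, ΣRT = 3202, M = 291.091
Σ(x−M)² = 21306.91; s = √(21306.91/10) = 46.159
Cutoffs: 291.091 ± 2·46.159 → [198.8, 383.4]
No RTs fall outside the cutoffs; all 11 retained. Mean = 3202/11 = 291.091

291 ms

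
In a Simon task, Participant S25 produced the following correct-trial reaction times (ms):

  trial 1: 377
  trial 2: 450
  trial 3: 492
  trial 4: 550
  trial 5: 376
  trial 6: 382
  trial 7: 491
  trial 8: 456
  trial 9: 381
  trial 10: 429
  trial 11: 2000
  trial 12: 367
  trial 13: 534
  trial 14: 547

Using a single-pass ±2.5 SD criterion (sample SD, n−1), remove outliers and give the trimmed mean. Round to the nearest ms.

449 ms

n = 14, ΣRT = 7832, M = 559.429
Σ(x−M)² = 2292321.43; s = √(2292321.43/13) = 419.920
Cutoffs: 559.429 ± 2.5·419.920 → [-490.4, 1609.2]
Outside: 2000 → excluded.
Retained (n=13): Σ = 5832, mean = 5832/13 = 448.615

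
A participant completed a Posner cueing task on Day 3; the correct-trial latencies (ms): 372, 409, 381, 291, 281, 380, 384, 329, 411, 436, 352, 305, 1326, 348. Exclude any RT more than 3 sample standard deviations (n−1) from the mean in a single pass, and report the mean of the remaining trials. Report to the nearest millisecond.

360 ms

n = 14, ΣRT = 6005, M = 428.929
Σ(x−M)² = 894174.93; s = √(894174.93/13) = 262.265
Cutoffs: 428.929 ± 3·262.265 → [-357.9, 1215.7]
Outside: 1326 → excluded.
Retained (n=13): Σ = 4679, mean = 4679/13 = 359.923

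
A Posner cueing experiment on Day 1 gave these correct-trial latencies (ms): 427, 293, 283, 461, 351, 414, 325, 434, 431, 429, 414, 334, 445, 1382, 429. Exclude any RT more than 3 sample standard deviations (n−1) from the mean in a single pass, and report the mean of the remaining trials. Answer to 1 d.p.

390.7 ms

n = 15, ΣRT = 6852, M = 456.800
Σ(x−M)² = 964116.40; s = √(964116.40/14) = 262.422
Cutoffs: 456.800 ± 3·262.422 → [-330.5, 1244.1]
Outside: 1382 → excluded.
Retained (n=14): Σ = 5470, mean = 5470/14 = 390.714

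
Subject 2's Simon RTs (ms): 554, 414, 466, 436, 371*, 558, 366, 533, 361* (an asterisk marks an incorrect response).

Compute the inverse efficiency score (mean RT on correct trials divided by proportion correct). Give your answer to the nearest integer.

Correct trials (n=7): 554, 414, 466, 436, 558, 366, 533
Mean correct RT = 3327/7 = 475.2857 ms
Proportion correct = 7/9
IES = 475.2857 / (7/9) = 611.082 ms

611 ms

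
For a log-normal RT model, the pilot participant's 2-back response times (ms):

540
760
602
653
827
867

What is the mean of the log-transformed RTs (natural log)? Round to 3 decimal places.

ln(RT): 6.2916, 6.6333, 6.4003, 6.4816, 6.7178, 6.7650
Σ ln(RT) = 39.2896
Mean = 39.2896/6 = 6.54826

6.548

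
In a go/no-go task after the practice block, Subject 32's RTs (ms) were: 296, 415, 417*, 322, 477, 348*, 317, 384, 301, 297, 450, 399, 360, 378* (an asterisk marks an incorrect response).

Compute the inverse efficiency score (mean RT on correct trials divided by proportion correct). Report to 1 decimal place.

Correct trials (n=11): 296, 415, 322, 477, 317, 384, 301, 297, 450, 399, 360
Mean correct RT = 4018/11 = 365.2727 ms
Proportion correct = 11/14
IES = 365.2727 / (11/14) = 464.893 ms

464.9 ms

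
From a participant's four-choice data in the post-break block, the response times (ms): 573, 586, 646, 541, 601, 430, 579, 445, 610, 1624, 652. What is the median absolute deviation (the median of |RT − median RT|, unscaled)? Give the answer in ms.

Sorted: 430, 445, 541, 573, 579, 586, 601, 610, 646, 652, 1624 → median = 586
|x − 586|: 13, 0, 60, 45, 15, 156, 7, 141, 24, 1038, 66
Sorted deviations: 0, 7, 13, 15, 24, 45, 60, 66, 141, 156, 1038 → MAD = 45

45 ms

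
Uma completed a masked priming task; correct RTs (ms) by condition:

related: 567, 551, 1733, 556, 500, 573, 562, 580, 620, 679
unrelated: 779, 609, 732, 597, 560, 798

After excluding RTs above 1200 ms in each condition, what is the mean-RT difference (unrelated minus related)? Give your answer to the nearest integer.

related: exclude 1733
M(related) = 5188/9 = 576.444
M(unrelated) = 4075/6 = 679.167
Difference = 679.167 − 576.444 = 102.722 ms

103 ms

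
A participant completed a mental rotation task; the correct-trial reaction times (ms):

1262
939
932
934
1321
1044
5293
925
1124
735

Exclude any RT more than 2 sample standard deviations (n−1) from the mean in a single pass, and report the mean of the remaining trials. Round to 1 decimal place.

n = 10, ΣRT = 14509, M = 1450.900
Σ(x−M)² = 16674288.90; s = √(16674288.90/9) = 1361.139
Cutoffs: 1450.900 ± 2·1361.139 → [-1271.4, 4173.2]
Outside: 5293 → excluded.
Retained (n=9): Σ = 9216, mean = 9216/9 = 1024.000

1024.0 ms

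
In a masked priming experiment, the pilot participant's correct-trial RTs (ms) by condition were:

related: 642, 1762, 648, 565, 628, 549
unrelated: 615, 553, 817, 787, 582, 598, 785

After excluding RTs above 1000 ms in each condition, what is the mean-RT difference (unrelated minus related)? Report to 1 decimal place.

70.3 ms

related: exclude 1762
M(related) = 3032/5 = 606.400
M(unrelated) = 4737/7 = 676.714
Difference = 676.714 − 606.400 = 70.314 ms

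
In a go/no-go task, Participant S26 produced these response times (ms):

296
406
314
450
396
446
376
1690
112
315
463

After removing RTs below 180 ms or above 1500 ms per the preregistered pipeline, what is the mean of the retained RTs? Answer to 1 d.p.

384.7 ms

Excluded: 112, 1690
Retained (n=9): Σ = 3462
Mean = 3462/9 = 384.6667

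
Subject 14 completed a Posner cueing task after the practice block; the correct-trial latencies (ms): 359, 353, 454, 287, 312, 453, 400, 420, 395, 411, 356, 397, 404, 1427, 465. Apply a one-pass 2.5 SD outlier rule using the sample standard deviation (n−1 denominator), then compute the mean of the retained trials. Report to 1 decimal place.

n = 15, ΣRT = 6893, M = 459.533
Σ(x−M)² = 1038425.73; s = √(1038425.73/14) = 272.348
Cutoffs: 459.533 ± 2.5·272.348 → [-221.3, 1140.4]
Outside: 1427 → excluded.
Retained (n=14): Σ = 5466, mean = 5466/14 = 390.429

390.4 ms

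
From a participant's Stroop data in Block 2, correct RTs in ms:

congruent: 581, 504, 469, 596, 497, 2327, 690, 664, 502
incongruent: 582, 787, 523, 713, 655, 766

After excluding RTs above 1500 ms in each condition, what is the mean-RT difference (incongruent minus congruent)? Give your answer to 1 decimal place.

congruent: exclude 2327
M(congruent) = 4503/8 = 562.875
M(incongruent) = 4026/6 = 671.000
Difference = 671.000 − 562.875 = 108.125 ms

108.1 ms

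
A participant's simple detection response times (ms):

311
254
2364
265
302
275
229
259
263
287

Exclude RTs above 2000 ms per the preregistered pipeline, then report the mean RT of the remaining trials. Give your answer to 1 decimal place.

Excluded: 2364
Retained (n=9): Σ = 2445
Mean = 2445/9 = 271.6667

271.7 ms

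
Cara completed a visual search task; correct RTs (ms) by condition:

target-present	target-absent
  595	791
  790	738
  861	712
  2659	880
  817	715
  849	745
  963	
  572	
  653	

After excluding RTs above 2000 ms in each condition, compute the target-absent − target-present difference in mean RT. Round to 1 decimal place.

1.0 ms

target-present: exclude 2659
M(target-present) = 6100/8 = 762.500
M(target-absent) = 4581/6 = 763.500
Difference = 763.500 − 762.500 = 1.000 ms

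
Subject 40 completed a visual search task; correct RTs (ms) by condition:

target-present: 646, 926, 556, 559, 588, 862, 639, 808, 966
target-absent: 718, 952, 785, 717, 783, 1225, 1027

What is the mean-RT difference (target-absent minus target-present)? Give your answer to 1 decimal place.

158.9 ms

M(target-present) = 6550/9 = 727.778
M(target-absent) = 6207/7 = 886.714
Difference = 886.714 − 727.778 = 158.937 ms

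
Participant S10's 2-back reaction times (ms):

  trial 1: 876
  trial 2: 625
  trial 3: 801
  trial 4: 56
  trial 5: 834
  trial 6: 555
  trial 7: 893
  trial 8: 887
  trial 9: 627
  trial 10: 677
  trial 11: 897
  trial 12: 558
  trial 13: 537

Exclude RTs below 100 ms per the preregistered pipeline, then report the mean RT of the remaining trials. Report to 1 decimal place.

730.6 ms

Excluded: 56
Retained (n=12): Σ = 8767
Mean = 8767/12 = 730.5833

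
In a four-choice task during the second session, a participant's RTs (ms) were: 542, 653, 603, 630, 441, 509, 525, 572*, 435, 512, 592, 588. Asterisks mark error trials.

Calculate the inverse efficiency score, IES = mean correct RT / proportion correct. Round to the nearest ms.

Correct trials (n=11): 542, 653, 603, 630, 441, 509, 525, 435, 512, 592, 588
Mean correct RT = 6030/11 = 548.1818 ms
Proportion correct = 11/12
IES = 548.1818 / (11/12) = 598.017 ms

598 ms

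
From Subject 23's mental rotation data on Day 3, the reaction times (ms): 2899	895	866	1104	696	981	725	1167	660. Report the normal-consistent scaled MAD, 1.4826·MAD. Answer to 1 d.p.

Sorted: 660, 696, 725, 866, 895, 981, 1104, 1167, 2899 → median = 895
|x − 895| sorted: 0, 29, 86, 170, 199, 209, 235, 272, 2004 → MAD = 199
Robust SD ≈ 1.4826 × 199 = 295.037

295.0 ms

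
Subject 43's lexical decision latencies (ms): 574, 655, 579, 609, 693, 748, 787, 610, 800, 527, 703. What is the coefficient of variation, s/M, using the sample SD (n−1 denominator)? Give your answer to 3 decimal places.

0.138

n = 11, Σ = 7285, M = 662.2727
Σ(x−M)² = 83126.182; s = √(83126.182/10) = 91.1736
CV = 91.1736 / 662.2727 = 0.13767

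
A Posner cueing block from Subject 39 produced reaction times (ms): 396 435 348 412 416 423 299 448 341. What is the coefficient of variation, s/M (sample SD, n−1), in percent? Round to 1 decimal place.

12.8%

n = 9, Σ = 3518, M = 390.8889
Σ(x−M)² = 20112.889; s = √(20112.889/8) = 50.1409
CV = 50.1409 / 390.8889 = 0.12827 = 12.827%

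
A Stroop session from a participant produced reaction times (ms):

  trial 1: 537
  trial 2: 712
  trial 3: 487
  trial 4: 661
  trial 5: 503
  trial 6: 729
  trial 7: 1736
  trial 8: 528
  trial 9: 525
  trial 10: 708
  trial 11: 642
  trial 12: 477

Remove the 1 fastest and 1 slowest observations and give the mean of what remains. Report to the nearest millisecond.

603 ms

Sorted: 477, 487, 503, 525, 528, 537, 642, 661, 708, 712, 729, 1736
Drop lowest 1 (477) and highest 1 (1736)
Remaining (n=10): Σ = 6032, mean = 6032/10 = 603.200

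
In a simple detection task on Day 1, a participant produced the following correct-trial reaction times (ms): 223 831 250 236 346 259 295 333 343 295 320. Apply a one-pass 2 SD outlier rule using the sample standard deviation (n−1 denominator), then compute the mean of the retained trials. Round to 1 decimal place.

n = 11, ΣRT = 3731, M = 339.182
Σ(x−M)² = 284783.64; s = √(284783.64/10) = 168.755
Cutoffs: 339.182 ± 2·168.755 → [1.7, 676.7]
Outside: 831 → excluded.
Retained (n=10): Σ = 2900, mean = 2900/10 = 290.000

290.0 ms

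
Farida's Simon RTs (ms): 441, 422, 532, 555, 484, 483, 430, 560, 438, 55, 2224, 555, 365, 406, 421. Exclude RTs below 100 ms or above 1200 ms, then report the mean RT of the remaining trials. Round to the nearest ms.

Excluded: 55, 2224
Retained (n=13): Σ = 6092
Mean = 6092/13 = 468.6154

469 ms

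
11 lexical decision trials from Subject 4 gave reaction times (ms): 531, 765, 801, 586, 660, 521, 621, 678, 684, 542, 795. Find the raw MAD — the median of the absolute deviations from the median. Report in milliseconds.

Sorted: 521, 531, 542, 586, 621, 660, 678, 684, 765, 795, 801 → median = 660
|x − 660|: 129, 105, 141, 74, 0, 139, 39, 18, 24, 118, 135
Sorted deviations: 0, 18, 24, 39, 74, 105, 118, 129, 135, 139, 141 → MAD = 105

105 ms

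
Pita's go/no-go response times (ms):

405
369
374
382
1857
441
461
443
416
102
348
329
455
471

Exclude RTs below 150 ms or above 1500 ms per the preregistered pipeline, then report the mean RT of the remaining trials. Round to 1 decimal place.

407.8 ms

Excluded: 102, 1857
Retained (n=12): Σ = 4894
Mean = 4894/12 = 407.8333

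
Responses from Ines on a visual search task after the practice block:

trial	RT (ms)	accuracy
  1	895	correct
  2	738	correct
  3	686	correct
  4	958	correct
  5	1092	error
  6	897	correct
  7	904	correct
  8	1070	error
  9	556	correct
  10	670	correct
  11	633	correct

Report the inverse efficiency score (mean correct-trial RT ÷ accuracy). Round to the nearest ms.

942 ms

Correct trials (n=9): 895, 738, 686, 958, 897, 904, 556, 670, 633
Mean correct RT = 6937/9 = 770.7778 ms
Proportion correct = 9/11
IES = 770.7778 / (9/11) = 942.062 ms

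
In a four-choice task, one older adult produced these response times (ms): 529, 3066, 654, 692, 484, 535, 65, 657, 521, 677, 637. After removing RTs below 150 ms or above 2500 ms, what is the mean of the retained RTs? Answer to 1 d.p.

Excluded: 65, 3066
Retained (n=9): Σ = 5386
Mean = 5386/9 = 598.4444

598.4 ms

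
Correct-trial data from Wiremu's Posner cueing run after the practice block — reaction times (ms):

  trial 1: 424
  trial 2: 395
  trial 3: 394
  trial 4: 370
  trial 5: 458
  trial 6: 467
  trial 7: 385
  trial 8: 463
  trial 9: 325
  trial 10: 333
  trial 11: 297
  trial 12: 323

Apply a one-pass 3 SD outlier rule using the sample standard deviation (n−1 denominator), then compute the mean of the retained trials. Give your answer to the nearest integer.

386 ms

n = 12, ΣRT = 4634, M = 386.167
Σ(x−M)² = 37939.67; s = √(37939.67/11) = 58.729
Cutoffs: 386.167 ± 3·58.729 → [210.0, 562.4]
No RTs fall outside the cutoffs; all 12 retained. Mean = 4634/12 = 386.167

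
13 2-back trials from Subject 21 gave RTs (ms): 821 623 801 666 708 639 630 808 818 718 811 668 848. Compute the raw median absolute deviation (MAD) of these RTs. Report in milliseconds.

Sorted: 623, 630, 639, 666, 668, 708, 718, 801, 808, 811, 818, 821, 848 → median = 718
|x − 718|: 103, 95, 83, 52, 10, 79, 88, 90, 100, 0, 93, 50, 130
Sorted deviations: 0, 10, 50, 52, 79, 83, 88, 90, 93, 95, 100, 103, 130 → MAD = 88

88 ms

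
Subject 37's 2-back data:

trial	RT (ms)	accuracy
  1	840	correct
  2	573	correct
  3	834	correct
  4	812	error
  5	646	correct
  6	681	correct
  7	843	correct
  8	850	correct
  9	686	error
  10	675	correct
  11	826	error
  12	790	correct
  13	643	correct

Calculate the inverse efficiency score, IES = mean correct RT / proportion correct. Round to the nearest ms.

Correct trials (n=10): 840, 573, 834, 646, 681, 843, 850, 675, 790, 643
Mean correct RT = 7375/10 = 737.5000 ms
Proportion correct = 10/13
IES = 737.5000 / (10/13) = 958.750 ms

959 ms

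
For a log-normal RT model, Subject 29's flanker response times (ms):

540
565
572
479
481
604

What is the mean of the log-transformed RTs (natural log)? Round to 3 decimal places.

6.288

ln(RT): 6.2916, 6.3368, 6.3491, 6.1717, 6.1759, 6.4036
Σ ln(RT) = 37.7287
Mean = 37.7287/6 = 6.28811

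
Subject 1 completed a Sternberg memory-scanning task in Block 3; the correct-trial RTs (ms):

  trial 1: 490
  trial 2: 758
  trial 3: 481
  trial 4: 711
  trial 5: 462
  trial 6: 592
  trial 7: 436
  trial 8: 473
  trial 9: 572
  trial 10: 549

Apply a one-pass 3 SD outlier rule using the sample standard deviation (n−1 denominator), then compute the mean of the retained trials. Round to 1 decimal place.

n = 10, ΣRT = 5524, M = 552.400
Σ(x−M)² = 106406.40; s = √(106406.40/9) = 108.733
Cutoffs: 552.400 ± 3·108.733 → [226.2, 878.6]
No RTs fall outside the cutoffs; all 10 retained. Mean = 5524/10 = 552.400

552.4 ms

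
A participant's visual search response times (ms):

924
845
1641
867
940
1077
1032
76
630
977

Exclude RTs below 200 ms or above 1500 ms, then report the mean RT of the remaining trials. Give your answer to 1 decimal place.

Excluded: 76, 1641
Retained (n=8): Σ = 7292
Mean = 7292/8 = 911.5000

911.5 ms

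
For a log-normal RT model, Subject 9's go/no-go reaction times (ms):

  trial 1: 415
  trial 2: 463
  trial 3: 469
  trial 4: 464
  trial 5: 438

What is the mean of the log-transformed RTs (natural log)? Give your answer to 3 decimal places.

ln(RT): 6.0283, 6.1377, 6.1506, 6.1399, 6.0822
Σ ln(RT) = 30.5387
Mean = 30.5387/5 = 6.10774

6.108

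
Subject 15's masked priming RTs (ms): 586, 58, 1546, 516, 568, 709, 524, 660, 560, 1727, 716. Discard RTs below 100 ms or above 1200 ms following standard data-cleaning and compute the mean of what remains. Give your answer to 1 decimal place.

604.9 ms

Excluded: 58, 1546, 1727
Retained (n=8): Σ = 4839
Mean = 4839/8 = 604.8750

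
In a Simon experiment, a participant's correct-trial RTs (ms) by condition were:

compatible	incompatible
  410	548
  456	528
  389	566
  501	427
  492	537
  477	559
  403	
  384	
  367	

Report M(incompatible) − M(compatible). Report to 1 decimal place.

M(compatible) = 3879/9 = 431.000
M(incompatible) = 3165/6 = 527.500
Difference = 527.500 − 431.000 = 96.500 ms

96.5 ms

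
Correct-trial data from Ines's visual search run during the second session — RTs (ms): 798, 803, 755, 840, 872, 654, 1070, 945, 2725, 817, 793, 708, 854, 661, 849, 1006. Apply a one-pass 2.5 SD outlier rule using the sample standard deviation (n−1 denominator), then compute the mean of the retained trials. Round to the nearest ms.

n = 16, ΣRT = 15150, M = 946.875
Σ(x−M)² = 3560407.75; s = √(3560407.75/15) = 487.197
Cutoffs: 946.875 ± 2.5·487.197 → [-271.1, 2164.9]
Outside: 2725 → excluded.
Retained (n=15): Σ = 12425, mean = 12425/15 = 828.333

828 ms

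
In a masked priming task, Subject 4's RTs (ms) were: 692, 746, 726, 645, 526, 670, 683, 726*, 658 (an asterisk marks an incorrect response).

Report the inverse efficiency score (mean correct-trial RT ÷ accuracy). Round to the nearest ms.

Correct trials (n=8): 692, 746, 726, 645, 526, 670, 683, 658
Mean correct RT = 5346/8 = 668.2500 ms
Proportion correct = 8/9
IES = 668.2500 / (8/9) = 751.781 ms

752 ms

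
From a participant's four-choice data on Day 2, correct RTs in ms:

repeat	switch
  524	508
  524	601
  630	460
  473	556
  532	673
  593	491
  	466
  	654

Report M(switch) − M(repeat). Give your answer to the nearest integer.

5 ms

M(repeat) = 3276/6 = 546.000
M(switch) = 4409/8 = 551.125
Difference = 551.125 − 546.000 = 5.125 ms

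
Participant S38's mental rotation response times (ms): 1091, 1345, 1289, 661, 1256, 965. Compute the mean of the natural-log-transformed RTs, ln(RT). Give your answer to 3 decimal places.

ln(RT): 6.9948, 7.2041, 7.1616, 6.4938, 7.1357, 6.8721
Σ ln(RT) = 41.8622
Mean = 41.8622/6 = 6.97703

6.977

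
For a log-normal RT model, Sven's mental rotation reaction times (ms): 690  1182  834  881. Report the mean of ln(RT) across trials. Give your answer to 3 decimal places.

ln(RT): 6.5367, 7.0750, 6.7262, 6.7811
Σ ln(RT) = 27.1189
Mean = 27.1189/4 = 6.77974

6.780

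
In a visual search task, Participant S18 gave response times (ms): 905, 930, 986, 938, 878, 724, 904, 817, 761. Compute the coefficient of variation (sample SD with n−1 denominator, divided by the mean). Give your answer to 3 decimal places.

n = 9, Σ = 7843, M = 871.4444
Σ(x−M)² = 60112.222; s = √(60112.222/8) = 86.6835
CV = 86.6835 / 871.4444 = 0.09947

0.099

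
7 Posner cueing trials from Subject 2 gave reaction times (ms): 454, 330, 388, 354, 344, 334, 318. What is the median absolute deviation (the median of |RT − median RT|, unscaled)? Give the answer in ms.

14 ms

Sorted: 318, 330, 334, 344, 354, 388, 454 → median = 344
|x − 344|: 110, 14, 44, 10, 0, 10, 26
Sorted deviations: 0, 10, 10, 14, 26, 44, 110 → MAD = 14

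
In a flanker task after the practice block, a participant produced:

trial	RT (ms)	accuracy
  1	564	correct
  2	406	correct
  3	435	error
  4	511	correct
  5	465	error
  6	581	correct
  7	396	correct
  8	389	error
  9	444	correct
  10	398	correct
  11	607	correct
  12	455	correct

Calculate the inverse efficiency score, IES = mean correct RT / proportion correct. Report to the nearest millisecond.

Correct trials (n=9): 564, 406, 511, 581, 396, 444, 398, 607, 455
Mean correct RT = 4362/9 = 484.6667 ms
Proportion correct = 9/12
IES = 484.6667 / (9/12) = 646.222 ms

646 ms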